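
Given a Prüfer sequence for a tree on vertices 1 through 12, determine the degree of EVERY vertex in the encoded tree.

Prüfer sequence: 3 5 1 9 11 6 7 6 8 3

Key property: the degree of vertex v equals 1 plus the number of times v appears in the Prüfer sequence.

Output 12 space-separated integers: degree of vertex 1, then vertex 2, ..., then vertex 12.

Answer: 2 1 3 1 2 3 2 2 2 1 2 1

Derivation:
p_1 = 3: count[3] becomes 1
p_2 = 5: count[5] becomes 1
p_3 = 1: count[1] becomes 1
p_4 = 9: count[9] becomes 1
p_5 = 11: count[11] becomes 1
p_6 = 6: count[6] becomes 1
p_7 = 7: count[7] becomes 1
p_8 = 6: count[6] becomes 2
p_9 = 8: count[8] becomes 1
p_10 = 3: count[3] becomes 2
Degrees (1 + count): deg[1]=1+1=2, deg[2]=1+0=1, deg[3]=1+2=3, deg[4]=1+0=1, deg[5]=1+1=2, deg[6]=1+2=3, deg[7]=1+1=2, deg[8]=1+1=2, deg[9]=1+1=2, deg[10]=1+0=1, deg[11]=1+1=2, deg[12]=1+0=1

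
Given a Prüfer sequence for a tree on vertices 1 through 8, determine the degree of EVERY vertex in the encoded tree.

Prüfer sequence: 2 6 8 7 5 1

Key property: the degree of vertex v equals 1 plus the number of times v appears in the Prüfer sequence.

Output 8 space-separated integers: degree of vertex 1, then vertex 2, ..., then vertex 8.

Answer: 2 2 1 1 2 2 2 2

Derivation:
p_1 = 2: count[2] becomes 1
p_2 = 6: count[6] becomes 1
p_3 = 8: count[8] becomes 1
p_4 = 7: count[7] becomes 1
p_5 = 5: count[5] becomes 1
p_6 = 1: count[1] becomes 1
Degrees (1 + count): deg[1]=1+1=2, deg[2]=1+1=2, deg[3]=1+0=1, deg[4]=1+0=1, deg[5]=1+1=2, deg[6]=1+1=2, deg[7]=1+1=2, deg[8]=1+1=2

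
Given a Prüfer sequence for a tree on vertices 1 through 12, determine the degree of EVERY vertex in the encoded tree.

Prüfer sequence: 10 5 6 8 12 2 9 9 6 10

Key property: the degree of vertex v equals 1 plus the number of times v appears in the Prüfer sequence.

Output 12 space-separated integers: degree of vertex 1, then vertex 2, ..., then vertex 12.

p_1 = 10: count[10] becomes 1
p_2 = 5: count[5] becomes 1
p_3 = 6: count[6] becomes 1
p_4 = 8: count[8] becomes 1
p_5 = 12: count[12] becomes 1
p_6 = 2: count[2] becomes 1
p_7 = 9: count[9] becomes 1
p_8 = 9: count[9] becomes 2
p_9 = 6: count[6] becomes 2
p_10 = 10: count[10] becomes 2
Degrees (1 + count): deg[1]=1+0=1, deg[2]=1+1=2, deg[3]=1+0=1, deg[4]=1+0=1, deg[5]=1+1=2, deg[6]=1+2=3, deg[7]=1+0=1, deg[8]=1+1=2, deg[9]=1+2=3, deg[10]=1+2=3, deg[11]=1+0=1, deg[12]=1+1=2

Answer: 1 2 1 1 2 3 1 2 3 3 1 2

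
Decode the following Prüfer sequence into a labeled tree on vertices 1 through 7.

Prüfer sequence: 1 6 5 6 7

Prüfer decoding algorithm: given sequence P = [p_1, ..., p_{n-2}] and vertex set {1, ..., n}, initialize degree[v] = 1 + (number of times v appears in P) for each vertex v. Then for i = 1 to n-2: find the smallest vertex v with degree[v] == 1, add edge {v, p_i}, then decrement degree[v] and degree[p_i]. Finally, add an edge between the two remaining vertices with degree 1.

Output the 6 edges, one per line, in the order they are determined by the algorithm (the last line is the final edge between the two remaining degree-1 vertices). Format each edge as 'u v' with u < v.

Initial degrees: {1:2, 2:1, 3:1, 4:1, 5:2, 6:3, 7:2}
Step 1: smallest deg-1 vertex = 2, p_1 = 1. Add edge {1,2}. Now deg[2]=0, deg[1]=1.
Step 2: smallest deg-1 vertex = 1, p_2 = 6. Add edge {1,6}. Now deg[1]=0, deg[6]=2.
Step 3: smallest deg-1 vertex = 3, p_3 = 5. Add edge {3,5}. Now deg[3]=0, deg[5]=1.
Step 4: smallest deg-1 vertex = 4, p_4 = 6. Add edge {4,6}. Now deg[4]=0, deg[6]=1.
Step 5: smallest deg-1 vertex = 5, p_5 = 7. Add edge {5,7}. Now deg[5]=0, deg[7]=1.
Final: two remaining deg-1 vertices are 6, 7. Add edge {6,7}.

Answer: 1 2
1 6
3 5
4 6
5 7
6 7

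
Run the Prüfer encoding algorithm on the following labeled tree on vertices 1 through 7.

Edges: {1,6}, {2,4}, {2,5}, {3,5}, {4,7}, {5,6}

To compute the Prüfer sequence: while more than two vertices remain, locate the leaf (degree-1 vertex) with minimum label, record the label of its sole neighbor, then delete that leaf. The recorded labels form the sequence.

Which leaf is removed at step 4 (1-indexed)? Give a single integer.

Answer: 5

Derivation:
Step 1: current leaves = {1,3,7}. Remove leaf 1 (neighbor: 6).
Step 2: current leaves = {3,6,7}. Remove leaf 3 (neighbor: 5).
Step 3: current leaves = {6,7}. Remove leaf 6 (neighbor: 5).
Step 4: current leaves = {5,7}. Remove leaf 5 (neighbor: 2).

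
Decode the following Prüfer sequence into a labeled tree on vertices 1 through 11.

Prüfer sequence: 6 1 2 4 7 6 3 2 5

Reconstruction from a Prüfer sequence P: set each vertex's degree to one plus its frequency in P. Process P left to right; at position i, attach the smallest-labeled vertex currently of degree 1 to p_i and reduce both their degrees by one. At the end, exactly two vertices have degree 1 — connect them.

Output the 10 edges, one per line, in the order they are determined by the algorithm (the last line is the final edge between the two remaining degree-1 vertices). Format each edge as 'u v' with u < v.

Answer: 6 8
1 9
1 2
4 10
4 7
6 7
3 6
2 3
2 5
5 11

Derivation:
Initial degrees: {1:2, 2:3, 3:2, 4:2, 5:2, 6:3, 7:2, 8:1, 9:1, 10:1, 11:1}
Step 1: smallest deg-1 vertex = 8, p_1 = 6. Add edge {6,8}. Now deg[8]=0, deg[6]=2.
Step 2: smallest deg-1 vertex = 9, p_2 = 1. Add edge {1,9}. Now deg[9]=0, deg[1]=1.
Step 3: smallest deg-1 vertex = 1, p_3 = 2. Add edge {1,2}. Now deg[1]=0, deg[2]=2.
Step 4: smallest deg-1 vertex = 10, p_4 = 4. Add edge {4,10}. Now deg[10]=0, deg[4]=1.
Step 5: smallest deg-1 vertex = 4, p_5 = 7. Add edge {4,7}. Now deg[4]=0, deg[7]=1.
Step 6: smallest deg-1 vertex = 7, p_6 = 6. Add edge {6,7}. Now deg[7]=0, deg[6]=1.
Step 7: smallest deg-1 vertex = 6, p_7 = 3. Add edge {3,6}. Now deg[6]=0, deg[3]=1.
Step 8: smallest deg-1 vertex = 3, p_8 = 2. Add edge {2,3}. Now deg[3]=0, deg[2]=1.
Step 9: smallest deg-1 vertex = 2, p_9 = 5. Add edge {2,5}. Now deg[2]=0, deg[5]=1.
Final: two remaining deg-1 vertices are 5, 11. Add edge {5,11}.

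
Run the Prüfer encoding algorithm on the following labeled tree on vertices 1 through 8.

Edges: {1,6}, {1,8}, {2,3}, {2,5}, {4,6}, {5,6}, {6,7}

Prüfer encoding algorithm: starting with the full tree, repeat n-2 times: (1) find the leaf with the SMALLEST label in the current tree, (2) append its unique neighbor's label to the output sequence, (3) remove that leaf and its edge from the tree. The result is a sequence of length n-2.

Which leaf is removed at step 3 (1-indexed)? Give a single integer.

Answer: 4

Derivation:
Step 1: current leaves = {3,4,7,8}. Remove leaf 3 (neighbor: 2).
Step 2: current leaves = {2,4,7,8}. Remove leaf 2 (neighbor: 5).
Step 3: current leaves = {4,5,7,8}. Remove leaf 4 (neighbor: 6).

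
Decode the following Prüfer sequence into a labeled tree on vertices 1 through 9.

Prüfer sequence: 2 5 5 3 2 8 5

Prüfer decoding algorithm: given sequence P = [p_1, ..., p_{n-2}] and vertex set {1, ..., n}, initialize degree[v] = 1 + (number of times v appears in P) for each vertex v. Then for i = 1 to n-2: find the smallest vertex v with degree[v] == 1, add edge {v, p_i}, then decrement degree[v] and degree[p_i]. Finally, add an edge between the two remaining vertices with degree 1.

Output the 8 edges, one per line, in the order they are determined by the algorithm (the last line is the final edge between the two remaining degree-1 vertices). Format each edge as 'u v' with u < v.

Answer: 1 2
4 5
5 6
3 7
2 3
2 8
5 8
5 9

Derivation:
Initial degrees: {1:1, 2:3, 3:2, 4:1, 5:4, 6:1, 7:1, 8:2, 9:1}
Step 1: smallest deg-1 vertex = 1, p_1 = 2. Add edge {1,2}. Now deg[1]=0, deg[2]=2.
Step 2: smallest deg-1 vertex = 4, p_2 = 5. Add edge {4,5}. Now deg[4]=0, deg[5]=3.
Step 3: smallest deg-1 vertex = 6, p_3 = 5. Add edge {5,6}. Now deg[6]=0, deg[5]=2.
Step 4: smallest deg-1 vertex = 7, p_4 = 3. Add edge {3,7}. Now deg[7]=0, deg[3]=1.
Step 5: smallest deg-1 vertex = 3, p_5 = 2. Add edge {2,3}. Now deg[3]=0, deg[2]=1.
Step 6: smallest deg-1 vertex = 2, p_6 = 8. Add edge {2,8}. Now deg[2]=0, deg[8]=1.
Step 7: smallest deg-1 vertex = 8, p_7 = 5. Add edge {5,8}. Now deg[8]=0, deg[5]=1.
Final: two remaining deg-1 vertices are 5, 9. Add edge {5,9}.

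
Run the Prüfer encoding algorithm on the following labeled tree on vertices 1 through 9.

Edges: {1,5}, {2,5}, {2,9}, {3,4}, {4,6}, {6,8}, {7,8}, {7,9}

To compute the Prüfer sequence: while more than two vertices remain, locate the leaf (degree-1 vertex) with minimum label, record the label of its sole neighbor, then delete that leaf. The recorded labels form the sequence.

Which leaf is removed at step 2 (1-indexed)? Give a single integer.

Step 1: current leaves = {1,3}. Remove leaf 1 (neighbor: 5).
Step 2: current leaves = {3,5}. Remove leaf 3 (neighbor: 4).

Answer: 3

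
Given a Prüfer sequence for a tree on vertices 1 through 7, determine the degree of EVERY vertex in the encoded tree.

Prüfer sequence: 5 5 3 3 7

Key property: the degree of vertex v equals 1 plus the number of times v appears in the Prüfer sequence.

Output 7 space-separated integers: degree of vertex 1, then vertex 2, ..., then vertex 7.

p_1 = 5: count[5] becomes 1
p_2 = 5: count[5] becomes 2
p_3 = 3: count[3] becomes 1
p_4 = 3: count[3] becomes 2
p_5 = 7: count[7] becomes 1
Degrees (1 + count): deg[1]=1+0=1, deg[2]=1+0=1, deg[3]=1+2=3, deg[4]=1+0=1, deg[5]=1+2=3, deg[6]=1+0=1, deg[7]=1+1=2

Answer: 1 1 3 1 3 1 2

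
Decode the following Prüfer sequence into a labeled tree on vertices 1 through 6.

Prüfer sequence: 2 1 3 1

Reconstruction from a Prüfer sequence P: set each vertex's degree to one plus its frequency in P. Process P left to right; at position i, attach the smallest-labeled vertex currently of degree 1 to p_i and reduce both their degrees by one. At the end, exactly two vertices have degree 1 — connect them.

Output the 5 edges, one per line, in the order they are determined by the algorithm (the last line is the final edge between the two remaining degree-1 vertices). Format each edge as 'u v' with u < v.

Initial degrees: {1:3, 2:2, 3:2, 4:1, 5:1, 6:1}
Step 1: smallest deg-1 vertex = 4, p_1 = 2. Add edge {2,4}. Now deg[4]=0, deg[2]=1.
Step 2: smallest deg-1 vertex = 2, p_2 = 1. Add edge {1,2}. Now deg[2]=0, deg[1]=2.
Step 3: smallest deg-1 vertex = 5, p_3 = 3. Add edge {3,5}. Now deg[5]=0, deg[3]=1.
Step 4: smallest deg-1 vertex = 3, p_4 = 1. Add edge {1,3}. Now deg[3]=0, deg[1]=1.
Final: two remaining deg-1 vertices are 1, 6. Add edge {1,6}.

Answer: 2 4
1 2
3 5
1 3
1 6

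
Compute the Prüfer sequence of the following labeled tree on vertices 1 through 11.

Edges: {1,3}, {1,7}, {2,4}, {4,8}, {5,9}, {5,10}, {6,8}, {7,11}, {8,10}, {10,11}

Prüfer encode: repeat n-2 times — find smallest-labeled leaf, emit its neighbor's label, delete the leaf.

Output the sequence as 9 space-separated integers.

Answer: 4 1 7 8 8 11 10 5 10

Derivation:
Step 1: leaves = {2,3,6,9}. Remove smallest leaf 2, emit neighbor 4.
Step 2: leaves = {3,4,6,9}. Remove smallest leaf 3, emit neighbor 1.
Step 3: leaves = {1,4,6,9}. Remove smallest leaf 1, emit neighbor 7.
Step 4: leaves = {4,6,7,9}. Remove smallest leaf 4, emit neighbor 8.
Step 5: leaves = {6,7,9}. Remove smallest leaf 6, emit neighbor 8.
Step 6: leaves = {7,8,9}. Remove smallest leaf 7, emit neighbor 11.
Step 7: leaves = {8,9,11}. Remove smallest leaf 8, emit neighbor 10.
Step 8: leaves = {9,11}. Remove smallest leaf 9, emit neighbor 5.
Step 9: leaves = {5,11}. Remove smallest leaf 5, emit neighbor 10.
Done: 2 vertices remain (10, 11). Sequence = [4 1 7 8 8 11 10 5 10]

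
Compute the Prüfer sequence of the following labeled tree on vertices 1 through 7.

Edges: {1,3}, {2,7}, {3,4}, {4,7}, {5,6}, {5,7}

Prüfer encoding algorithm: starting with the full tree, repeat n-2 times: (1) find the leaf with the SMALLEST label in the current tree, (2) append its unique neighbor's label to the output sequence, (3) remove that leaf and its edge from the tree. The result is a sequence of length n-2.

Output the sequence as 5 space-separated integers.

Answer: 3 7 4 7 5

Derivation:
Step 1: leaves = {1,2,6}. Remove smallest leaf 1, emit neighbor 3.
Step 2: leaves = {2,3,6}. Remove smallest leaf 2, emit neighbor 7.
Step 3: leaves = {3,6}. Remove smallest leaf 3, emit neighbor 4.
Step 4: leaves = {4,6}. Remove smallest leaf 4, emit neighbor 7.
Step 5: leaves = {6,7}. Remove smallest leaf 6, emit neighbor 5.
Done: 2 vertices remain (5, 7). Sequence = [3 7 4 7 5]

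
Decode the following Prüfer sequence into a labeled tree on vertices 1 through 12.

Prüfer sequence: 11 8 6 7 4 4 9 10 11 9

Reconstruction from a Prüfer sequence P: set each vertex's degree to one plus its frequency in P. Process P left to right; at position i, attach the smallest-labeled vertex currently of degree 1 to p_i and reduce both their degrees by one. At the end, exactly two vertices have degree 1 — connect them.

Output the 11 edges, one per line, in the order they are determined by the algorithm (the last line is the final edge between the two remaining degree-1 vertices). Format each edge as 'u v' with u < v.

Answer: 1 11
2 8
3 6
5 7
4 6
4 7
4 9
8 10
10 11
9 11
9 12

Derivation:
Initial degrees: {1:1, 2:1, 3:1, 4:3, 5:1, 6:2, 7:2, 8:2, 9:3, 10:2, 11:3, 12:1}
Step 1: smallest deg-1 vertex = 1, p_1 = 11. Add edge {1,11}. Now deg[1]=0, deg[11]=2.
Step 2: smallest deg-1 vertex = 2, p_2 = 8. Add edge {2,8}. Now deg[2]=0, deg[8]=1.
Step 3: smallest deg-1 vertex = 3, p_3 = 6. Add edge {3,6}. Now deg[3]=0, deg[6]=1.
Step 4: smallest deg-1 vertex = 5, p_4 = 7. Add edge {5,7}. Now deg[5]=0, deg[7]=1.
Step 5: smallest deg-1 vertex = 6, p_5 = 4. Add edge {4,6}. Now deg[6]=0, deg[4]=2.
Step 6: smallest deg-1 vertex = 7, p_6 = 4. Add edge {4,7}. Now deg[7]=0, deg[4]=1.
Step 7: smallest deg-1 vertex = 4, p_7 = 9. Add edge {4,9}. Now deg[4]=0, deg[9]=2.
Step 8: smallest deg-1 vertex = 8, p_8 = 10. Add edge {8,10}. Now deg[8]=0, deg[10]=1.
Step 9: smallest deg-1 vertex = 10, p_9 = 11. Add edge {10,11}. Now deg[10]=0, deg[11]=1.
Step 10: smallest deg-1 vertex = 11, p_10 = 9. Add edge {9,11}. Now deg[11]=0, deg[9]=1.
Final: two remaining deg-1 vertices are 9, 12. Add edge {9,12}.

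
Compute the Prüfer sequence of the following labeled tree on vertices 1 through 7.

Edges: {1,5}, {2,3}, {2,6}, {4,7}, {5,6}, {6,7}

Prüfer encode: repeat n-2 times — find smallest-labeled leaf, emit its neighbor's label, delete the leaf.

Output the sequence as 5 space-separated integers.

Answer: 5 2 6 7 6

Derivation:
Step 1: leaves = {1,3,4}. Remove smallest leaf 1, emit neighbor 5.
Step 2: leaves = {3,4,5}. Remove smallest leaf 3, emit neighbor 2.
Step 3: leaves = {2,4,5}. Remove smallest leaf 2, emit neighbor 6.
Step 4: leaves = {4,5}. Remove smallest leaf 4, emit neighbor 7.
Step 5: leaves = {5,7}. Remove smallest leaf 5, emit neighbor 6.
Done: 2 vertices remain (6, 7). Sequence = [5 2 6 7 6]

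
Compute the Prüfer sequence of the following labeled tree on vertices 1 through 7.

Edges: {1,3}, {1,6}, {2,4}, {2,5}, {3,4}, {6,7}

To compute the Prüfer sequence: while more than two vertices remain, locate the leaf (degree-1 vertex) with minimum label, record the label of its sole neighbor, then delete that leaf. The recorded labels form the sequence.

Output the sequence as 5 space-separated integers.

Answer: 2 4 3 1 6

Derivation:
Step 1: leaves = {5,7}. Remove smallest leaf 5, emit neighbor 2.
Step 2: leaves = {2,7}. Remove smallest leaf 2, emit neighbor 4.
Step 3: leaves = {4,7}. Remove smallest leaf 4, emit neighbor 3.
Step 4: leaves = {3,7}. Remove smallest leaf 3, emit neighbor 1.
Step 5: leaves = {1,7}. Remove smallest leaf 1, emit neighbor 6.
Done: 2 vertices remain (6, 7). Sequence = [2 4 3 1 6]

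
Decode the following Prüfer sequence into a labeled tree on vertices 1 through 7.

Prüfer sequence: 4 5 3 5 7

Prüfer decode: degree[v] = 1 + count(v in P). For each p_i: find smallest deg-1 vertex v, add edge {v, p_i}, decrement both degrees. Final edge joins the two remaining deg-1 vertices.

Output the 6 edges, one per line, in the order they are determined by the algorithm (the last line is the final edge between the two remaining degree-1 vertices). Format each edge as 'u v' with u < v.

Answer: 1 4
2 5
3 4
3 5
5 7
6 7

Derivation:
Initial degrees: {1:1, 2:1, 3:2, 4:2, 5:3, 6:1, 7:2}
Step 1: smallest deg-1 vertex = 1, p_1 = 4. Add edge {1,4}. Now deg[1]=0, deg[4]=1.
Step 2: smallest deg-1 vertex = 2, p_2 = 5. Add edge {2,5}. Now deg[2]=0, deg[5]=2.
Step 3: smallest deg-1 vertex = 4, p_3 = 3. Add edge {3,4}. Now deg[4]=0, deg[3]=1.
Step 4: smallest deg-1 vertex = 3, p_4 = 5. Add edge {3,5}. Now deg[3]=0, deg[5]=1.
Step 5: smallest deg-1 vertex = 5, p_5 = 7. Add edge {5,7}. Now deg[5]=0, deg[7]=1.
Final: two remaining deg-1 vertices are 6, 7. Add edge {6,7}.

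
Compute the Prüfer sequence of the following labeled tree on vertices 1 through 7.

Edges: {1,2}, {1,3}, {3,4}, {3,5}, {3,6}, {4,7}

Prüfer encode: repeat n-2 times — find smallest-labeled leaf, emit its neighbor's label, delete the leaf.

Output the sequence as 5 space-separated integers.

Answer: 1 3 3 3 4

Derivation:
Step 1: leaves = {2,5,6,7}. Remove smallest leaf 2, emit neighbor 1.
Step 2: leaves = {1,5,6,7}. Remove smallest leaf 1, emit neighbor 3.
Step 3: leaves = {5,6,7}. Remove smallest leaf 5, emit neighbor 3.
Step 4: leaves = {6,7}. Remove smallest leaf 6, emit neighbor 3.
Step 5: leaves = {3,7}. Remove smallest leaf 3, emit neighbor 4.
Done: 2 vertices remain (4, 7). Sequence = [1 3 3 3 4]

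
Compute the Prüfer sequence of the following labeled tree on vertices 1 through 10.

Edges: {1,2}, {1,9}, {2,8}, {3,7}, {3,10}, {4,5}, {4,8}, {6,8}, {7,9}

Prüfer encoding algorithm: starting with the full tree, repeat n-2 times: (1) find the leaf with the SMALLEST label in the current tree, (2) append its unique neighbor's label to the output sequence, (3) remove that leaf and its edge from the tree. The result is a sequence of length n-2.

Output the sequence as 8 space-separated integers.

Answer: 4 8 8 2 1 9 7 3

Derivation:
Step 1: leaves = {5,6,10}. Remove smallest leaf 5, emit neighbor 4.
Step 2: leaves = {4,6,10}. Remove smallest leaf 4, emit neighbor 8.
Step 3: leaves = {6,10}. Remove smallest leaf 6, emit neighbor 8.
Step 4: leaves = {8,10}. Remove smallest leaf 8, emit neighbor 2.
Step 5: leaves = {2,10}. Remove smallest leaf 2, emit neighbor 1.
Step 6: leaves = {1,10}. Remove smallest leaf 1, emit neighbor 9.
Step 7: leaves = {9,10}. Remove smallest leaf 9, emit neighbor 7.
Step 8: leaves = {7,10}. Remove smallest leaf 7, emit neighbor 3.
Done: 2 vertices remain (3, 10). Sequence = [4 8 8 2 1 9 7 3]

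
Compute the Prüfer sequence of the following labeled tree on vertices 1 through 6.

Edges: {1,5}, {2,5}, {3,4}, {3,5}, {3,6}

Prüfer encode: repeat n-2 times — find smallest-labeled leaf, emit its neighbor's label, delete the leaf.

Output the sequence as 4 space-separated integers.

Answer: 5 5 3 3

Derivation:
Step 1: leaves = {1,2,4,6}. Remove smallest leaf 1, emit neighbor 5.
Step 2: leaves = {2,4,6}. Remove smallest leaf 2, emit neighbor 5.
Step 3: leaves = {4,5,6}. Remove smallest leaf 4, emit neighbor 3.
Step 4: leaves = {5,6}. Remove smallest leaf 5, emit neighbor 3.
Done: 2 vertices remain (3, 6). Sequence = [5 5 3 3]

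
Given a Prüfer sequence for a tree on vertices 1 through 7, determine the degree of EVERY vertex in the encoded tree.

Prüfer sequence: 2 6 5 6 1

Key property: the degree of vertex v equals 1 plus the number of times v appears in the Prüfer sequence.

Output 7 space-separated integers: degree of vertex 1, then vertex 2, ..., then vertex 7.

Answer: 2 2 1 1 2 3 1

Derivation:
p_1 = 2: count[2] becomes 1
p_2 = 6: count[6] becomes 1
p_3 = 5: count[5] becomes 1
p_4 = 6: count[6] becomes 2
p_5 = 1: count[1] becomes 1
Degrees (1 + count): deg[1]=1+1=2, deg[2]=1+1=2, deg[3]=1+0=1, deg[4]=1+0=1, deg[5]=1+1=2, deg[6]=1+2=3, deg[7]=1+0=1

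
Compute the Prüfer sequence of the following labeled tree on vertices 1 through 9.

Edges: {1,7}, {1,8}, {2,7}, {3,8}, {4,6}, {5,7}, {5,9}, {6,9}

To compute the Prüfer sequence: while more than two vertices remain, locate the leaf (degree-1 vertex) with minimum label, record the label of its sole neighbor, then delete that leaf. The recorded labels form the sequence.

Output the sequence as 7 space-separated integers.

Step 1: leaves = {2,3,4}. Remove smallest leaf 2, emit neighbor 7.
Step 2: leaves = {3,4}. Remove smallest leaf 3, emit neighbor 8.
Step 3: leaves = {4,8}. Remove smallest leaf 4, emit neighbor 6.
Step 4: leaves = {6,8}. Remove smallest leaf 6, emit neighbor 9.
Step 5: leaves = {8,9}. Remove smallest leaf 8, emit neighbor 1.
Step 6: leaves = {1,9}. Remove smallest leaf 1, emit neighbor 7.
Step 7: leaves = {7,9}. Remove smallest leaf 7, emit neighbor 5.
Done: 2 vertices remain (5, 9). Sequence = [7 8 6 9 1 7 5]

Answer: 7 8 6 9 1 7 5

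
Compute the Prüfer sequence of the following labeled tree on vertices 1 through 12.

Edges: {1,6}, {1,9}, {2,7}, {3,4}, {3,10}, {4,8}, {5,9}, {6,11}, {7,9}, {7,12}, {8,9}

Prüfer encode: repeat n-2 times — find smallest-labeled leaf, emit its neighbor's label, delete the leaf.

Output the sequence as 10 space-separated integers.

Step 1: leaves = {2,5,10,11,12}. Remove smallest leaf 2, emit neighbor 7.
Step 2: leaves = {5,10,11,12}. Remove smallest leaf 5, emit neighbor 9.
Step 3: leaves = {10,11,12}. Remove smallest leaf 10, emit neighbor 3.
Step 4: leaves = {3,11,12}. Remove smallest leaf 3, emit neighbor 4.
Step 5: leaves = {4,11,12}. Remove smallest leaf 4, emit neighbor 8.
Step 6: leaves = {8,11,12}. Remove smallest leaf 8, emit neighbor 9.
Step 7: leaves = {11,12}. Remove smallest leaf 11, emit neighbor 6.
Step 8: leaves = {6,12}. Remove smallest leaf 6, emit neighbor 1.
Step 9: leaves = {1,12}. Remove smallest leaf 1, emit neighbor 9.
Step 10: leaves = {9,12}. Remove smallest leaf 9, emit neighbor 7.
Done: 2 vertices remain (7, 12). Sequence = [7 9 3 4 8 9 6 1 9 7]

Answer: 7 9 3 4 8 9 6 1 9 7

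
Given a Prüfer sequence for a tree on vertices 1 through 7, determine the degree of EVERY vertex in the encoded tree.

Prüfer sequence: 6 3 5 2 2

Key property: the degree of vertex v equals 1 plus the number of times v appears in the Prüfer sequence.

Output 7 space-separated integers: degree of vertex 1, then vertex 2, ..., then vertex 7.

Answer: 1 3 2 1 2 2 1

Derivation:
p_1 = 6: count[6] becomes 1
p_2 = 3: count[3] becomes 1
p_3 = 5: count[5] becomes 1
p_4 = 2: count[2] becomes 1
p_5 = 2: count[2] becomes 2
Degrees (1 + count): deg[1]=1+0=1, deg[2]=1+2=3, deg[3]=1+1=2, deg[4]=1+0=1, deg[5]=1+1=2, deg[6]=1+1=2, deg[7]=1+0=1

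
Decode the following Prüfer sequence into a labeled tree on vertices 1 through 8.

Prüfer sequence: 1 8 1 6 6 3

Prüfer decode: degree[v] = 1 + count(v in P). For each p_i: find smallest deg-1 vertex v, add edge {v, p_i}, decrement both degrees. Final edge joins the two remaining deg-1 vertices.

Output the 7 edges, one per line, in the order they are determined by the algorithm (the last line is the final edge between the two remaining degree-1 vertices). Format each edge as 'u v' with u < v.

Answer: 1 2
4 8
1 5
1 6
6 7
3 6
3 8

Derivation:
Initial degrees: {1:3, 2:1, 3:2, 4:1, 5:1, 6:3, 7:1, 8:2}
Step 1: smallest deg-1 vertex = 2, p_1 = 1. Add edge {1,2}. Now deg[2]=0, deg[1]=2.
Step 2: smallest deg-1 vertex = 4, p_2 = 8. Add edge {4,8}. Now deg[4]=0, deg[8]=1.
Step 3: smallest deg-1 vertex = 5, p_3 = 1. Add edge {1,5}. Now deg[5]=0, deg[1]=1.
Step 4: smallest deg-1 vertex = 1, p_4 = 6. Add edge {1,6}. Now deg[1]=0, deg[6]=2.
Step 5: smallest deg-1 vertex = 7, p_5 = 6. Add edge {6,7}. Now deg[7]=0, deg[6]=1.
Step 6: smallest deg-1 vertex = 6, p_6 = 3. Add edge {3,6}. Now deg[6]=0, deg[3]=1.
Final: two remaining deg-1 vertices are 3, 8. Add edge {3,8}.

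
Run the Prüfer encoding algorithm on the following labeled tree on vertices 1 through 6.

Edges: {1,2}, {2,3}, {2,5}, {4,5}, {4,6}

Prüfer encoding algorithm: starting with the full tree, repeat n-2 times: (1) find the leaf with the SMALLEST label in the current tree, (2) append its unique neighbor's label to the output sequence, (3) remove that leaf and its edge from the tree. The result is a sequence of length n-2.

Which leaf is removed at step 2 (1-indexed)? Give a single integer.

Step 1: current leaves = {1,3,6}. Remove leaf 1 (neighbor: 2).
Step 2: current leaves = {3,6}. Remove leaf 3 (neighbor: 2).

Answer: 3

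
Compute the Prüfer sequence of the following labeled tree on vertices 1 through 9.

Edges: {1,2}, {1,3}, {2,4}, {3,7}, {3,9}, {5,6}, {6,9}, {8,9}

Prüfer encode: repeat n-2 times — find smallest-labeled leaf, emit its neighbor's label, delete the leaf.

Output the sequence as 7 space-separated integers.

Answer: 2 1 3 6 9 3 9

Derivation:
Step 1: leaves = {4,5,7,8}. Remove smallest leaf 4, emit neighbor 2.
Step 2: leaves = {2,5,7,8}. Remove smallest leaf 2, emit neighbor 1.
Step 3: leaves = {1,5,7,8}. Remove smallest leaf 1, emit neighbor 3.
Step 4: leaves = {5,7,8}. Remove smallest leaf 5, emit neighbor 6.
Step 5: leaves = {6,7,8}. Remove smallest leaf 6, emit neighbor 9.
Step 6: leaves = {7,8}. Remove smallest leaf 7, emit neighbor 3.
Step 7: leaves = {3,8}. Remove smallest leaf 3, emit neighbor 9.
Done: 2 vertices remain (8, 9). Sequence = [2 1 3 6 9 3 9]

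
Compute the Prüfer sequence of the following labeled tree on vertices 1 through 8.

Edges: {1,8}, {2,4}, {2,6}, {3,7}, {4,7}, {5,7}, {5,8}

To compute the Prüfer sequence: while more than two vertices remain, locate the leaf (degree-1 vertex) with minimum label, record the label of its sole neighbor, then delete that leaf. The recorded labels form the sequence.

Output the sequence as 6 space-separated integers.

Step 1: leaves = {1,3,6}. Remove smallest leaf 1, emit neighbor 8.
Step 2: leaves = {3,6,8}. Remove smallest leaf 3, emit neighbor 7.
Step 3: leaves = {6,8}. Remove smallest leaf 6, emit neighbor 2.
Step 4: leaves = {2,8}. Remove smallest leaf 2, emit neighbor 4.
Step 5: leaves = {4,8}. Remove smallest leaf 4, emit neighbor 7.
Step 6: leaves = {7,8}. Remove smallest leaf 7, emit neighbor 5.
Done: 2 vertices remain (5, 8). Sequence = [8 7 2 4 7 5]

Answer: 8 7 2 4 7 5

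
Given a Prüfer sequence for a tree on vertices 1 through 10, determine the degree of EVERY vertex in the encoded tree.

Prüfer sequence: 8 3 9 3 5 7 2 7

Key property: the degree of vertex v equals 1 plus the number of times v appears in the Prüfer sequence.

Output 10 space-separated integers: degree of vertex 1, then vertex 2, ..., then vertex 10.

p_1 = 8: count[8] becomes 1
p_2 = 3: count[3] becomes 1
p_3 = 9: count[9] becomes 1
p_4 = 3: count[3] becomes 2
p_5 = 5: count[5] becomes 1
p_6 = 7: count[7] becomes 1
p_7 = 2: count[2] becomes 1
p_8 = 7: count[7] becomes 2
Degrees (1 + count): deg[1]=1+0=1, deg[2]=1+1=2, deg[3]=1+2=3, deg[4]=1+0=1, deg[5]=1+1=2, deg[6]=1+0=1, deg[7]=1+2=3, deg[8]=1+1=2, deg[9]=1+1=2, deg[10]=1+0=1

Answer: 1 2 3 1 2 1 3 2 2 1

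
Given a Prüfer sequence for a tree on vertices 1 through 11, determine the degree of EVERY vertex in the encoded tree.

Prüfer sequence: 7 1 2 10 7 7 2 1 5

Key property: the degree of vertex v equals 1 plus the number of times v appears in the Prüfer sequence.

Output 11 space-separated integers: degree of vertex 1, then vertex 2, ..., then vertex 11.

p_1 = 7: count[7] becomes 1
p_2 = 1: count[1] becomes 1
p_3 = 2: count[2] becomes 1
p_4 = 10: count[10] becomes 1
p_5 = 7: count[7] becomes 2
p_6 = 7: count[7] becomes 3
p_7 = 2: count[2] becomes 2
p_8 = 1: count[1] becomes 2
p_9 = 5: count[5] becomes 1
Degrees (1 + count): deg[1]=1+2=3, deg[2]=1+2=3, deg[3]=1+0=1, deg[4]=1+0=1, deg[5]=1+1=2, deg[6]=1+0=1, deg[7]=1+3=4, deg[8]=1+0=1, deg[9]=1+0=1, deg[10]=1+1=2, deg[11]=1+0=1

Answer: 3 3 1 1 2 1 4 1 1 2 1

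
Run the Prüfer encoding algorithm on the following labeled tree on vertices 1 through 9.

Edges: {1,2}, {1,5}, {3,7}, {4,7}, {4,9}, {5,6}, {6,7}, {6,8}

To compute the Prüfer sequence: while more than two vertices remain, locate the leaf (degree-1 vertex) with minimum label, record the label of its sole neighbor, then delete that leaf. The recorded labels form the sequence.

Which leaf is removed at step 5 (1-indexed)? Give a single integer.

Step 1: current leaves = {2,3,8,9}. Remove leaf 2 (neighbor: 1).
Step 2: current leaves = {1,3,8,9}. Remove leaf 1 (neighbor: 5).
Step 3: current leaves = {3,5,8,9}. Remove leaf 3 (neighbor: 7).
Step 4: current leaves = {5,8,9}. Remove leaf 5 (neighbor: 6).
Step 5: current leaves = {8,9}. Remove leaf 8 (neighbor: 6).

Answer: 8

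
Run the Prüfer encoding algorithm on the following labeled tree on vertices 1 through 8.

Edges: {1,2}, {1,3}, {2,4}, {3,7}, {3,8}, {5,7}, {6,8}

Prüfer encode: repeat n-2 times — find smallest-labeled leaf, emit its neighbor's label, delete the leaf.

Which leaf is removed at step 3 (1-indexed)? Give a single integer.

Answer: 1

Derivation:
Step 1: current leaves = {4,5,6}. Remove leaf 4 (neighbor: 2).
Step 2: current leaves = {2,5,6}. Remove leaf 2 (neighbor: 1).
Step 3: current leaves = {1,5,6}. Remove leaf 1 (neighbor: 3).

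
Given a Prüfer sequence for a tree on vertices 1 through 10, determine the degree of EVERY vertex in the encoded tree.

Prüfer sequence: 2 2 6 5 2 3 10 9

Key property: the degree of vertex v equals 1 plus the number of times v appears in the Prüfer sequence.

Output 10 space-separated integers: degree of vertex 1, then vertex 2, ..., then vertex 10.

p_1 = 2: count[2] becomes 1
p_2 = 2: count[2] becomes 2
p_3 = 6: count[6] becomes 1
p_4 = 5: count[5] becomes 1
p_5 = 2: count[2] becomes 3
p_6 = 3: count[3] becomes 1
p_7 = 10: count[10] becomes 1
p_8 = 9: count[9] becomes 1
Degrees (1 + count): deg[1]=1+0=1, deg[2]=1+3=4, deg[3]=1+1=2, deg[4]=1+0=1, deg[5]=1+1=2, deg[6]=1+1=2, deg[7]=1+0=1, deg[8]=1+0=1, deg[9]=1+1=2, deg[10]=1+1=2

Answer: 1 4 2 1 2 2 1 1 2 2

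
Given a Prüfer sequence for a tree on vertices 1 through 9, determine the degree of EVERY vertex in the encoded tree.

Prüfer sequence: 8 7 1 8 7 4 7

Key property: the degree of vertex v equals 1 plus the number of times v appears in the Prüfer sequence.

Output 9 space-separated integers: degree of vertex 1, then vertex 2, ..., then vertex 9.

p_1 = 8: count[8] becomes 1
p_2 = 7: count[7] becomes 1
p_3 = 1: count[1] becomes 1
p_4 = 8: count[8] becomes 2
p_5 = 7: count[7] becomes 2
p_6 = 4: count[4] becomes 1
p_7 = 7: count[7] becomes 3
Degrees (1 + count): deg[1]=1+1=2, deg[2]=1+0=1, deg[3]=1+0=1, deg[4]=1+1=2, deg[5]=1+0=1, deg[6]=1+0=1, deg[7]=1+3=4, deg[8]=1+2=3, deg[9]=1+0=1

Answer: 2 1 1 2 1 1 4 3 1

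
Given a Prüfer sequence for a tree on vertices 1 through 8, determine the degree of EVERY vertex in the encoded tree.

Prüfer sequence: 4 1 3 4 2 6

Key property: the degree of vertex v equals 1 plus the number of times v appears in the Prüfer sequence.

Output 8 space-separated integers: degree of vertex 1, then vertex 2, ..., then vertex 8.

p_1 = 4: count[4] becomes 1
p_2 = 1: count[1] becomes 1
p_3 = 3: count[3] becomes 1
p_4 = 4: count[4] becomes 2
p_5 = 2: count[2] becomes 1
p_6 = 6: count[6] becomes 1
Degrees (1 + count): deg[1]=1+1=2, deg[2]=1+1=2, deg[3]=1+1=2, deg[4]=1+2=3, deg[5]=1+0=1, deg[6]=1+1=2, deg[7]=1+0=1, deg[8]=1+0=1

Answer: 2 2 2 3 1 2 1 1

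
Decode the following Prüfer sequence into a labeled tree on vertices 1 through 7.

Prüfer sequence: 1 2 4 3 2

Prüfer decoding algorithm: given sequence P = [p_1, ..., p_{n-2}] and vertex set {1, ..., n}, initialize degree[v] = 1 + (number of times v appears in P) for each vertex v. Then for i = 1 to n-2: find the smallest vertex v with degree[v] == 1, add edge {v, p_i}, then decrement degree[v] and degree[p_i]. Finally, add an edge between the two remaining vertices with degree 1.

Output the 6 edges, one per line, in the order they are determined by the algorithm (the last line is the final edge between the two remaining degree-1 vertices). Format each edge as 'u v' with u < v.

Answer: 1 5
1 2
4 6
3 4
2 3
2 7

Derivation:
Initial degrees: {1:2, 2:3, 3:2, 4:2, 5:1, 6:1, 7:1}
Step 1: smallest deg-1 vertex = 5, p_1 = 1. Add edge {1,5}. Now deg[5]=0, deg[1]=1.
Step 2: smallest deg-1 vertex = 1, p_2 = 2. Add edge {1,2}. Now deg[1]=0, deg[2]=2.
Step 3: smallest deg-1 vertex = 6, p_3 = 4. Add edge {4,6}. Now deg[6]=0, deg[4]=1.
Step 4: smallest deg-1 vertex = 4, p_4 = 3. Add edge {3,4}. Now deg[4]=0, deg[3]=1.
Step 5: smallest deg-1 vertex = 3, p_5 = 2. Add edge {2,3}. Now deg[3]=0, deg[2]=1.
Final: two remaining deg-1 vertices are 2, 7. Add edge {2,7}.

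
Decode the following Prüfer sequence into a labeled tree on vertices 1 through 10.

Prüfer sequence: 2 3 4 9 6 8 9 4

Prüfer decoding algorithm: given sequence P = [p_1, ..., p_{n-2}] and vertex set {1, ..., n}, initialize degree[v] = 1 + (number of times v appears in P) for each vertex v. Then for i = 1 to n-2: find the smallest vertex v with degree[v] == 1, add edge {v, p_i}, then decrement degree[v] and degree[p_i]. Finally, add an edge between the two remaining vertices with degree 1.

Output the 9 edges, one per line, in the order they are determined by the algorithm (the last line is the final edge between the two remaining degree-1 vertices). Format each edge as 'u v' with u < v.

Initial degrees: {1:1, 2:2, 3:2, 4:3, 5:1, 6:2, 7:1, 8:2, 9:3, 10:1}
Step 1: smallest deg-1 vertex = 1, p_1 = 2. Add edge {1,2}. Now deg[1]=0, deg[2]=1.
Step 2: smallest deg-1 vertex = 2, p_2 = 3. Add edge {2,3}. Now deg[2]=0, deg[3]=1.
Step 3: smallest deg-1 vertex = 3, p_3 = 4. Add edge {3,4}. Now deg[3]=0, deg[4]=2.
Step 4: smallest deg-1 vertex = 5, p_4 = 9. Add edge {5,9}. Now deg[5]=0, deg[9]=2.
Step 5: smallest deg-1 vertex = 7, p_5 = 6. Add edge {6,7}. Now deg[7]=0, deg[6]=1.
Step 6: smallest deg-1 vertex = 6, p_6 = 8. Add edge {6,8}. Now deg[6]=0, deg[8]=1.
Step 7: smallest deg-1 vertex = 8, p_7 = 9. Add edge {8,9}. Now deg[8]=0, deg[9]=1.
Step 8: smallest deg-1 vertex = 9, p_8 = 4. Add edge {4,9}. Now deg[9]=0, deg[4]=1.
Final: two remaining deg-1 vertices are 4, 10. Add edge {4,10}.

Answer: 1 2
2 3
3 4
5 9
6 7
6 8
8 9
4 9
4 10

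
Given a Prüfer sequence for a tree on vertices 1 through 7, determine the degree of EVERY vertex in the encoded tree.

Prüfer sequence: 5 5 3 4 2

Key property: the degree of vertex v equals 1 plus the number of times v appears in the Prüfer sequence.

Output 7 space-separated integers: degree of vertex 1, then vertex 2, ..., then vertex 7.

Answer: 1 2 2 2 3 1 1

Derivation:
p_1 = 5: count[5] becomes 1
p_2 = 5: count[5] becomes 2
p_3 = 3: count[3] becomes 1
p_4 = 4: count[4] becomes 1
p_5 = 2: count[2] becomes 1
Degrees (1 + count): deg[1]=1+0=1, deg[2]=1+1=2, deg[3]=1+1=2, deg[4]=1+1=2, deg[5]=1+2=3, deg[6]=1+0=1, deg[7]=1+0=1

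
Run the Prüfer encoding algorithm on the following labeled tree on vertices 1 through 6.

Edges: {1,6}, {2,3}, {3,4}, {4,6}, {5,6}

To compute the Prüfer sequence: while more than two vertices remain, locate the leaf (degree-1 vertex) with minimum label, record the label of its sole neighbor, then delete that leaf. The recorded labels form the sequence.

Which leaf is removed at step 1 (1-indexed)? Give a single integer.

Step 1: current leaves = {1,2,5}. Remove leaf 1 (neighbor: 6).

Answer: 1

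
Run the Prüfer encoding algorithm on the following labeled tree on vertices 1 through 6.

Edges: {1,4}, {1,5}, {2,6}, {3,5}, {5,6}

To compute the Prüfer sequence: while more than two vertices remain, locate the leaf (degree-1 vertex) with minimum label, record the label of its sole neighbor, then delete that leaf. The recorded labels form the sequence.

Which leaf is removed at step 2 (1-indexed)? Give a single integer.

Answer: 3

Derivation:
Step 1: current leaves = {2,3,4}. Remove leaf 2 (neighbor: 6).
Step 2: current leaves = {3,4,6}. Remove leaf 3 (neighbor: 5).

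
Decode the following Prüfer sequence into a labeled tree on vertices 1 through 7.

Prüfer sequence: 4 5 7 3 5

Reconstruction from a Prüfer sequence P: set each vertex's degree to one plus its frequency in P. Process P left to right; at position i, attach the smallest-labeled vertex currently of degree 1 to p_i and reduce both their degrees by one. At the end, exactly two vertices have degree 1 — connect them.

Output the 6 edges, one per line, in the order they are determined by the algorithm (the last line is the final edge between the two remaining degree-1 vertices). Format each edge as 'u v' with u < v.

Answer: 1 4
2 5
4 7
3 6
3 5
5 7

Derivation:
Initial degrees: {1:1, 2:1, 3:2, 4:2, 5:3, 6:1, 7:2}
Step 1: smallest deg-1 vertex = 1, p_1 = 4. Add edge {1,4}. Now deg[1]=0, deg[4]=1.
Step 2: smallest deg-1 vertex = 2, p_2 = 5. Add edge {2,5}. Now deg[2]=0, deg[5]=2.
Step 3: smallest deg-1 vertex = 4, p_3 = 7. Add edge {4,7}. Now deg[4]=0, deg[7]=1.
Step 4: smallest deg-1 vertex = 6, p_4 = 3. Add edge {3,6}. Now deg[6]=0, deg[3]=1.
Step 5: smallest deg-1 vertex = 3, p_5 = 5. Add edge {3,5}. Now deg[3]=0, deg[5]=1.
Final: two remaining deg-1 vertices are 5, 7. Add edge {5,7}.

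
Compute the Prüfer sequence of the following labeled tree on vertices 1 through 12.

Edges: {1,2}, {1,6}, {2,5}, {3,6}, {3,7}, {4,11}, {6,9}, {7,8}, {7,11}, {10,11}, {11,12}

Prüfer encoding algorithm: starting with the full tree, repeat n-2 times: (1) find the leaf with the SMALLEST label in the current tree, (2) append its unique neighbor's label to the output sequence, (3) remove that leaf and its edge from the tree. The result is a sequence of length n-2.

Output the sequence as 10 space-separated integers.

Step 1: leaves = {4,5,8,9,10,12}. Remove smallest leaf 4, emit neighbor 11.
Step 2: leaves = {5,8,9,10,12}. Remove smallest leaf 5, emit neighbor 2.
Step 3: leaves = {2,8,9,10,12}. Remove smallest leaf 2, emit neighbor 1.
Step 4: leaves = {1,8,9,10,12}. Remove smallest leaf 1, emit neighbor 6.
Step 5: leaves = {8,9,10,12}. Remove smallest leaf 8, emit neighbor 7.
Step 6: leaves = {9,10,12}. Remove smallest leaf 9, emit neighbor 6.
Step 7: leaves = {6,10,12}. Remove smallest leaf 6, emit neighbor 3.
Step 8: leaves = {3,10,12}. Remove smallest leaf 3, emit neighbor 7.
Step 9: leaves = {7,10,12}. Remove smallest leaf 7, emit neighbor 11.
Step 10: leaves = {10,12}. Remove smallest leaf 10, emit neighbor 11.
Done: 2 vertices remain (11, 12). Sequence = [11 2 1 6 7 6 3 7 11 11]

Answer: 11 2 1 6 7 6 3 7 11 11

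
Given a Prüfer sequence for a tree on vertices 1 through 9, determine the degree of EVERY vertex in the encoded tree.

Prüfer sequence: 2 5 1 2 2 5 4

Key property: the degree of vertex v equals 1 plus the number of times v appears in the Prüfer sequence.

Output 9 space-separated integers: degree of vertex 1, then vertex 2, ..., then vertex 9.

p_1 = 2: count[2] becomes 1
p_2 = 5: count[5] becomes 1
p_3 = 1: count[1] becomes 1
p_4 = 2: count[2] becomes 2
p_5 = 2: count[2] becomes 3
p_6 = 5: count[5] becomes 2
p_7 = 4: count[4] becomes 1
Degrees (1 + count): deg[1]=1+1=2, deg[2]=1+3=4, deg[3]=1+0=1, deg[4]=1+1=2, deg[5]=1+2=3, deg[6]=1+0=1, deg[7]=1+0=1, deg[8]=1+0=1, deg[9]=1+0=1

Answer: 2 4 1 2 3 1 1 1 1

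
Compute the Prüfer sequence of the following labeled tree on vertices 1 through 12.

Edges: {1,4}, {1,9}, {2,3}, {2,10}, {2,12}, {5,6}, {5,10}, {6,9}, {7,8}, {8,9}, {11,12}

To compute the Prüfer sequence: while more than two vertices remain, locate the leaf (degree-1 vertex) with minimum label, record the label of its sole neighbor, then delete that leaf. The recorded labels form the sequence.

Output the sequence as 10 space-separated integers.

Step 1: leaves = {3,4,7,11}. Remove smallest leaf 3, emit neighbor 2.
Step 2: leaves = {4,7,11}. Remove smallest leaf 4, emit neighbor 1.
Step 3: leaves = {1,7,11}. Remove smallest leaf 1, emit neighbor 9.
Step 4: leaves = {7,11}. Remove smallest leaf 7, emit neighbor 8.
Step 5: leaves = {8,11}. Remove smallest leaf 8, emit neighbor 9.
Step 6: leaves = {9,11}. Remove smallest leaf 9, emit neighbor 6.
Step 7: leaves = {6,11}. Remove smallest leaf 6, emit neighbor 5.
Step 8: leaves = {5,11}. Remove smallest leaf 5, emit neighbor 10.
Step 9: leaves = {10,11}. Remove smallest leaf 10, emit neighbor 2.
Step 10: leaves = {2,11}. Remove smallest leaf 2, emit neighbor 12.
Done: 2 vertices remain (11, 12). Sequence = [2 1 9 8 9 6 5 10 2 12]

Answer: 2 1 9 8 9 6 5 10 2 12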